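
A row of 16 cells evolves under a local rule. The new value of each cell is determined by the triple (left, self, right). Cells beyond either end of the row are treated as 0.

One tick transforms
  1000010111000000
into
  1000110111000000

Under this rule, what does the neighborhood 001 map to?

At position 4 the neighborhood is 001; the next row has 1 there.

1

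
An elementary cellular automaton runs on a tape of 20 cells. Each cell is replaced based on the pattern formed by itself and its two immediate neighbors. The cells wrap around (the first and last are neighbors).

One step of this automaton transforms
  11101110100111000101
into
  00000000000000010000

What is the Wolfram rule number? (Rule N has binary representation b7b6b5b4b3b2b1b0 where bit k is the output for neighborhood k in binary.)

1

position 0: 111 → 0  (bit 7 = 0)
position 2: 110 → 0  (bit 6 = 0)
position 3: 101 → 0  (bit 5 = 0)
position 9: 100 → 0  (bit 4 = 0)
position 4: 011 → 0  (bit 3 = 0)
position 8: 010 → 0  (bit 2 = 0)
position 10: 001 → 0  (bit 1 = 0)
position 15: 000 → 1  (bit 0 = 1)
bits b7..b0 = 00000001 = 1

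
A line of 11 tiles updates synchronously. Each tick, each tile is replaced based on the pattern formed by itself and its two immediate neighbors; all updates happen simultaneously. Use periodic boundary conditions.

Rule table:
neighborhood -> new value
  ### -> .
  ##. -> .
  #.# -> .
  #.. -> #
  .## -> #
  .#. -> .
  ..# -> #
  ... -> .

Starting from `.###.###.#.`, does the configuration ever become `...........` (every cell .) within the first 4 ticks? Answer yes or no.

tick 1: ##...#....#
tick 2: ..#.#.#..##
tick 3: ##.....###.
tick 4: #.#...##...
tick 4 is #.#...##..., still not uniform .

no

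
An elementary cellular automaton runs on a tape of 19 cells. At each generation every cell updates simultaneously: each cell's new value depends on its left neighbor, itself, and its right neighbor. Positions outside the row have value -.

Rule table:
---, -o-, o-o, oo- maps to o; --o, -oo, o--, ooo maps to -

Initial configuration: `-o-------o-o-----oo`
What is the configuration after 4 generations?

-o-ooooo-ooo-ooo--o
-oo----oo--oo--o--o
--o-oo--o---o--o--o
o-oo-o--o-o-o--o--o

o-oo-o--o-o-o--o--o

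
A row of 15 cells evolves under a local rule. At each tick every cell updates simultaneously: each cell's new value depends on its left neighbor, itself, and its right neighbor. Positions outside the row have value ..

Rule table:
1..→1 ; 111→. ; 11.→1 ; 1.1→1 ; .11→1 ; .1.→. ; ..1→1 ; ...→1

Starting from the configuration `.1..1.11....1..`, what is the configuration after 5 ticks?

1.11.1111111.11
.11111.....1111
11...1111111..1
111111.....111.
1....1111111.11

1....1111111.11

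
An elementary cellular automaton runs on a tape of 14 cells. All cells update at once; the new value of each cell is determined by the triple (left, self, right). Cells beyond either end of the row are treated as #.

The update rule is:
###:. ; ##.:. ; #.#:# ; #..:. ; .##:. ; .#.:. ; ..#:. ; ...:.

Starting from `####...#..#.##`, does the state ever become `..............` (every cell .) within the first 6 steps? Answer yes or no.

yes

step 1: ...........#..
step 2: ..............
all cells are . at step 2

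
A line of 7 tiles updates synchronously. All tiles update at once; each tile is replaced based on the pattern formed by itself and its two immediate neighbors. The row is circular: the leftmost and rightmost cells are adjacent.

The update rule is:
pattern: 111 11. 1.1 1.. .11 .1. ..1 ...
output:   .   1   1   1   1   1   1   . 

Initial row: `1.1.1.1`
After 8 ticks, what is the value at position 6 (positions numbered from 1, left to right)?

.

1111111
.......
.......  (fixed point — unchanged through tick 8)
position 6 holds .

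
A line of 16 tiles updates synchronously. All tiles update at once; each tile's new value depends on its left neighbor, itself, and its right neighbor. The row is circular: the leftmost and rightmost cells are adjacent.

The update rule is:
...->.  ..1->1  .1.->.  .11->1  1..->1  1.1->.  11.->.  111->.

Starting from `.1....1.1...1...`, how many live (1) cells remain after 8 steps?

4

1.1..1...1.1.1..
...11.1.1.....11
1.11.....1...11.
..1.1...1.1.11..
.1...1.1....1.1.
1.1.1...1..1...1
.....1.1.11.1.11
1...1....1....1.
count of 1: 4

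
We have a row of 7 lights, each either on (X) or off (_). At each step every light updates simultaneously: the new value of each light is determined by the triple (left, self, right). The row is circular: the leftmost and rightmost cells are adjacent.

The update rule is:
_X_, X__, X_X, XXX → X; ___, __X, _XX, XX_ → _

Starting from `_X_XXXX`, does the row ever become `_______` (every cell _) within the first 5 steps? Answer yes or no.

step 1: XXX_XX_
step 2: _X_X__X
step 3: XXXXX_X
step 4: XXXX_X_
step 5: _XX_XXX
step 5 is _XX_XXX, still not uniform _

no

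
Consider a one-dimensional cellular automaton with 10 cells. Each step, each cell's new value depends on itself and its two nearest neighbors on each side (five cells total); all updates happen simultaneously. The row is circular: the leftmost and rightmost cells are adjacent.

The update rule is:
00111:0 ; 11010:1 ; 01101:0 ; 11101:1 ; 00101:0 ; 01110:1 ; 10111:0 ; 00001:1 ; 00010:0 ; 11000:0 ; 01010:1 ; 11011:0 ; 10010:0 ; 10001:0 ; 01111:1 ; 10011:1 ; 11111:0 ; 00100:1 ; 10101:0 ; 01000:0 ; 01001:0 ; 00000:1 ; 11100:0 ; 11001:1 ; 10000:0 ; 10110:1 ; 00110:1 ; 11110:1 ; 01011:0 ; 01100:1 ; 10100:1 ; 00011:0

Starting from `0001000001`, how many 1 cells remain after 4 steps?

step 1: 0001001101
step 2: 0001011011
step 3: 0000010011
step 4: 0011010111
count of 1: 6

6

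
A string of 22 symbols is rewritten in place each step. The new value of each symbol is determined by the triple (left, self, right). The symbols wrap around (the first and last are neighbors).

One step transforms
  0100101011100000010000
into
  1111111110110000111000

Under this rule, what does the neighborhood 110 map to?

At position 10 the neighborhood is 110; the next row has 1 there.

1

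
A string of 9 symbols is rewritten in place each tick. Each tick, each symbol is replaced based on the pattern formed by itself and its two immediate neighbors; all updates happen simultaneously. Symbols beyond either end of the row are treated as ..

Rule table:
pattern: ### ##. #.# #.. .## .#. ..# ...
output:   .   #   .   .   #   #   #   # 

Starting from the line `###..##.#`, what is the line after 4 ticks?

#.#.###.#
#.#.#.#.#
#.#.#.#.#  (fixed point — unchanged through tick 4)

#.#.#.#.#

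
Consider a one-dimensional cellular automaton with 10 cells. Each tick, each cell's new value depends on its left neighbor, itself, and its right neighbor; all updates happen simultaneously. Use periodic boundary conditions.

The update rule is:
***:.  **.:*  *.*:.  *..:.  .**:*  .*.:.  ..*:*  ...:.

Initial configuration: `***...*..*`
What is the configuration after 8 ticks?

.***....*.

..*..*..**
.*..*..***
...*..**.*
..*..***..
.*..**.*..
*..***....
..**.*...*
.***....*.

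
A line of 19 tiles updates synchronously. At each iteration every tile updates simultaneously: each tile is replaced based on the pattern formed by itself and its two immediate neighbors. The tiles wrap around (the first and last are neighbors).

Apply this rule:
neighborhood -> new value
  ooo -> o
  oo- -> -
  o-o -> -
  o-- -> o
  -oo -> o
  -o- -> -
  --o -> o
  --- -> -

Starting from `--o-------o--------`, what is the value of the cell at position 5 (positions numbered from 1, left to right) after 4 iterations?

-o-o-----o-o-------
o---o---o---o------
-o-o-o-o-o-o-o----o
--------------o--o-
position 5 holds -

-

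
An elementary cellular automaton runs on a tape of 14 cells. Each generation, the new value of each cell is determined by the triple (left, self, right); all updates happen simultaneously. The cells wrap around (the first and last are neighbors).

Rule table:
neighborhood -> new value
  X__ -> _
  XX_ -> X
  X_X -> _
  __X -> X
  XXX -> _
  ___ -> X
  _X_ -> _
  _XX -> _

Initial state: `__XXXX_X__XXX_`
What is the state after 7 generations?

generation 1: XX___X___X__X_
generation 2: _X_XX__XX__X__
generation 3: X___X_X_X_X__X
generation 4: X_XX________X_
generation 5: ___X_XXXXXXX__
generation 6: XXX________X_X
generation 7: __X_XXXXXXX___

__X_XXXXXXX___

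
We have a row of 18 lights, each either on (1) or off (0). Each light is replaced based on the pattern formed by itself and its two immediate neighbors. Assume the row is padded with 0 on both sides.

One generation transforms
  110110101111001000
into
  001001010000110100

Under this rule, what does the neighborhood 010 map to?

At position 6 the neighborhood is 010; the next row has 0 there.

0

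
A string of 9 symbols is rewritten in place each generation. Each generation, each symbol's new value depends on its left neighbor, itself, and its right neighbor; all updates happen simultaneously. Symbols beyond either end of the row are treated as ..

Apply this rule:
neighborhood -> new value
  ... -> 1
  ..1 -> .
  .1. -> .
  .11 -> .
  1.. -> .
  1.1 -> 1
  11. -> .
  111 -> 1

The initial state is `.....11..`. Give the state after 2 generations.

.11..11..

1111....1
.11..11..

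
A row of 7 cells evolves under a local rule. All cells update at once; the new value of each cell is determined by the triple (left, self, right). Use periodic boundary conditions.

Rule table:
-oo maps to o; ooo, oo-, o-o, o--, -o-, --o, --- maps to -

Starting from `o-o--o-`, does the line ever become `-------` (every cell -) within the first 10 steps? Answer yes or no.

-------
all cells are - at step 1

yes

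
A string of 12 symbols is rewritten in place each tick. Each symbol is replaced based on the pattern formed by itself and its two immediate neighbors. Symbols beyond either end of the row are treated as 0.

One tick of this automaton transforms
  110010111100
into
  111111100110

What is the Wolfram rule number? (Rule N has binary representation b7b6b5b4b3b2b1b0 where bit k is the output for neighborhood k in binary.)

126

position 7: 111 → 0  (bit 7 = 0)
position 1: 110 → 1  (bit 6 = 1)
position 5: 101 → 1  (bit 5 = 1)
position 2: 100 → 1  (bit 4 = 1)
position 0: 011 → 1  (bit 3 = 1)
position 4: 010 → 1  (bit 2 = 1)
position 3: 001 → 1  (bit 1 = 1)
position 11: 000 → 0  (bit 0 = 0)
bits b7..b0 = 01111110 = 126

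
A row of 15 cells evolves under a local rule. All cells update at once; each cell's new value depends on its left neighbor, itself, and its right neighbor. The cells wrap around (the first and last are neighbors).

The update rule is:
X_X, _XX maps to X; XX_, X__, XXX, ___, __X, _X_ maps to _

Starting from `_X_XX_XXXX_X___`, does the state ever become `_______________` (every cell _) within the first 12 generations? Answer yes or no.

generation 1: __XX_XX___X____
generation 2: __X_XX_________
generation 3: ___XX__________
generation 4: ___X___________
generation 5: _______________
all cells are _ at generation 5

yes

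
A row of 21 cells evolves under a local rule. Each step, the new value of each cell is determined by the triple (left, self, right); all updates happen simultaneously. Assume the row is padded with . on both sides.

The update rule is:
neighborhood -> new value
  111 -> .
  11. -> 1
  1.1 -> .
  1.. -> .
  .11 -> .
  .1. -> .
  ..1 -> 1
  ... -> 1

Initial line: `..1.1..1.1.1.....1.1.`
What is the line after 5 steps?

step 1: 11....1......1111....
step 2: .1.111..11111...1.111
step 3: 1....1.1....1.11....1
step 4: ..111....111...1.111.
step 5: 11..1.111..1.11....1.

11..1.111..1.11....1.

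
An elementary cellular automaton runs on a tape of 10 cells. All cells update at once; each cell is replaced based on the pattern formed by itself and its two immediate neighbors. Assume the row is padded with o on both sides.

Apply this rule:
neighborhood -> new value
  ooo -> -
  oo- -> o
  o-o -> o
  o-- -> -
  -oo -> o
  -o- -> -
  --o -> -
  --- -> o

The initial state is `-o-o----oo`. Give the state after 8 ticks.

o-o--oo-o-
oo---ooo-o
-o-o-o-ooo
o-o-o-oo--
oo-o-ooo--
-oo-oo-o--
ooooooo---
------o-o-

------o-o-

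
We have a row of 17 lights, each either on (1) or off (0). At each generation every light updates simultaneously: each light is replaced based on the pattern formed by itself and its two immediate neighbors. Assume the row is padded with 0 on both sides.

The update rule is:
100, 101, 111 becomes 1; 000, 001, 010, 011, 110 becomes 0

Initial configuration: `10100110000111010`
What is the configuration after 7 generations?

00000001010001000

01010001000010101
00101000100001010
00010100010000101
00001010001000010
00000101000100001
00000010100010000
00000001010001000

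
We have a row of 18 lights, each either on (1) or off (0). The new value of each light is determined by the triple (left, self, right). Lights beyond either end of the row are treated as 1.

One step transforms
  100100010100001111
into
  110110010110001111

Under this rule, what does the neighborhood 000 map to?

0

At position 5 the neighborhood is 000; the next row has 0 there.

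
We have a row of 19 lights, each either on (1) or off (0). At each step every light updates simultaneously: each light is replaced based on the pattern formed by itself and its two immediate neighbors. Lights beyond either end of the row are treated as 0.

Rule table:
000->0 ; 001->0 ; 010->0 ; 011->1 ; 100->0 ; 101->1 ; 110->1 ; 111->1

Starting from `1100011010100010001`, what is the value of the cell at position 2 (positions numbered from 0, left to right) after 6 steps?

0

1100011101000000000
1100011110000000000
1100011110000000000  (fixed point — unchanged through step 6)
position 2 holds 0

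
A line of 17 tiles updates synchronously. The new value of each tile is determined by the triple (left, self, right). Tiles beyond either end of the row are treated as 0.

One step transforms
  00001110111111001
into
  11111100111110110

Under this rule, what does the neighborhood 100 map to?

1

At position 14 the neighborhood is 100; the next row has 1 there.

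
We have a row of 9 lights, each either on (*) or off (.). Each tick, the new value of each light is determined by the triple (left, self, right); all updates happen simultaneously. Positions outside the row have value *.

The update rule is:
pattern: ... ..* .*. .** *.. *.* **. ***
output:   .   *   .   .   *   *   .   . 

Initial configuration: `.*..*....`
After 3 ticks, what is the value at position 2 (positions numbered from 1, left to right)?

.

*.**.*..*
.*..*.**.
*.**.*..*
position 2 holds .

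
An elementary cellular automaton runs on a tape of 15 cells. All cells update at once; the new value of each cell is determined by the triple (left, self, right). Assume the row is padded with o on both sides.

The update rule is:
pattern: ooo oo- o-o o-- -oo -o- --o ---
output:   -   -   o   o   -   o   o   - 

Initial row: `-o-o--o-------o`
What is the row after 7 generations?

o-o--o-o---o---

generation 1: oooooooo-----o-
generation 2: --------o---ooo
generation 3: o------ooo-o---
generation 4: -o----o---ooo-o
generation 5: ooo--ooo-o---o-
generation 6: ---oo---ooo-ooo
generation 7: o-o--o-o---o---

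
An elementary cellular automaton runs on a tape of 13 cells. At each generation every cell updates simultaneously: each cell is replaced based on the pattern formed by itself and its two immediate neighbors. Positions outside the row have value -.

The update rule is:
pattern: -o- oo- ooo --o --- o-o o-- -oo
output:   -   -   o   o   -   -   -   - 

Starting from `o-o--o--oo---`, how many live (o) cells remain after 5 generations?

2

----o--o-----
---o--o------
--o--o-------
-o--o--------
o--o---------
count of o: 2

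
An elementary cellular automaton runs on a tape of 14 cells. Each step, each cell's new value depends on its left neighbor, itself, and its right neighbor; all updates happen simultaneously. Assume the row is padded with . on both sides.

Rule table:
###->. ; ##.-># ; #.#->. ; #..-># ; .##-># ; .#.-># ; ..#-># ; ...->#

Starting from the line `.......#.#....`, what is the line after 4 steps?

#......#.#...#

step 1: ########.#####
step 2: #......#.#...#
step 3: ########.#####  (repeats step 1; period 2)
step 4: #......#.#...#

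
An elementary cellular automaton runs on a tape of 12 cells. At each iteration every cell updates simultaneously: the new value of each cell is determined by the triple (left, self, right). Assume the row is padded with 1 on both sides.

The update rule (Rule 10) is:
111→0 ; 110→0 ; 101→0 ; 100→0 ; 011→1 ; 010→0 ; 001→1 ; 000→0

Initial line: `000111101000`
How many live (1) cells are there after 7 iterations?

001100000001
011000000011
010000000110
000000001100
000000011001
000000110011
000001100110
count of 1: 4

4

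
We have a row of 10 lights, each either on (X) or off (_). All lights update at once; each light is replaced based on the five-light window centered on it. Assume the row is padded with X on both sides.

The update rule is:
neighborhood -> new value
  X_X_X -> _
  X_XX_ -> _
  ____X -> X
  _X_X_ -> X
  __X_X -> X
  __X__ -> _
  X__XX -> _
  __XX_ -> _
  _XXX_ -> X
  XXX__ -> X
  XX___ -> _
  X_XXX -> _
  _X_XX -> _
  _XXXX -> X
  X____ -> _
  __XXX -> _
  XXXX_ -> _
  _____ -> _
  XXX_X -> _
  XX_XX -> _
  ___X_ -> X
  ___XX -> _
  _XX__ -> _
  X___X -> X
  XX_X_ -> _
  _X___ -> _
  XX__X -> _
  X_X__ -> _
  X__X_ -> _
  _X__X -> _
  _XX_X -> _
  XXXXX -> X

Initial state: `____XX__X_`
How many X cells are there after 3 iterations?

2

__X_____X_
______XXX_
____X__X__
count of X: 2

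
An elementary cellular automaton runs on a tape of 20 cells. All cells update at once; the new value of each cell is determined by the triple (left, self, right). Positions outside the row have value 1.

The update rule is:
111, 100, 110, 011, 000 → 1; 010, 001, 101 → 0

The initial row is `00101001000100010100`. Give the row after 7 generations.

generation 1: 10000100110011000010
generation 2: 11110010111011111000
generation 3: 11111000111011111110
generation 4: 11111110111011111110
generation 5: 11111110111011111110  (fixed point — unchanged through generation 7)

11111110111011111110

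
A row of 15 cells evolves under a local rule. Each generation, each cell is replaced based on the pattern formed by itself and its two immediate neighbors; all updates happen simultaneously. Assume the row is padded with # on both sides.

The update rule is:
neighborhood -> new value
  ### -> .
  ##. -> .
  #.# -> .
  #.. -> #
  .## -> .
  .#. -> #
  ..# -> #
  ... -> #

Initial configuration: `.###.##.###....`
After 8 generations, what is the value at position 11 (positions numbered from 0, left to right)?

generation 1: ...........####
generation 2: ###########....
generation 3: ...........####  (repeats generation 1; period 2)
generation 8: ###########....
position 11 holds .

.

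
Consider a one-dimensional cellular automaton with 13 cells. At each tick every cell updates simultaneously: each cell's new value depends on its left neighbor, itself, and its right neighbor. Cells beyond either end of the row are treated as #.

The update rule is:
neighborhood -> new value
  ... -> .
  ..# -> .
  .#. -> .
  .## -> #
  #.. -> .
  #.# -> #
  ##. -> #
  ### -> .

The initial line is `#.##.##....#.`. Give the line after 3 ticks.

............#

tick 1: #######.....#
tick 2: ......#.....#
tick 3: ............#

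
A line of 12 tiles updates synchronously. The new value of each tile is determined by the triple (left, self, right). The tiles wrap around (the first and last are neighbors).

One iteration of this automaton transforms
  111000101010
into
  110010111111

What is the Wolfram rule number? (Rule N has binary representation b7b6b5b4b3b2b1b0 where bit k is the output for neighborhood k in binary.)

173

position 1: 111 → 1  (bit 7 = 1)
position 2: 110 → 0  (bit 6 = 0)
position 7: 101 → 1  (bit 5 = 1)
position 3: 100 → 0  (bit 4 = 0)
position 0: 011 → 1  (bit 3 = 1)
position 6: 010 → 1  (bit 2 = 1)
position 5: 001 → 0  (bit 1 = 0)
position 4: 000 → 1  (bit 0 = 1)
bits b7..b0 = 10101101 = 173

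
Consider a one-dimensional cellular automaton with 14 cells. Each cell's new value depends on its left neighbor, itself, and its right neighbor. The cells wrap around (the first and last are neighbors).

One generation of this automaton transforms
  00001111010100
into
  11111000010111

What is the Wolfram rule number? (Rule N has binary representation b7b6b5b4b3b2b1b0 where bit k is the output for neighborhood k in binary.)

31

position 5: 111 → 0  (bit 7 = 0)
position 7: 110 → 0  (bit 6 = 0)
position 8: 101 → 0  (bit 5 = 0)
position 12: 100 → 1  (bit 4 = 1)
position 4: 011 → 1  (bit 3 = 1)
position 9: 010 → 1  (bit 2 = 1)
position 3: 001 → 1  (bit 1 = 1)
position 0: 000 → 1  (bit 0 = 1)
bits b7..b0 = 00011111 = 31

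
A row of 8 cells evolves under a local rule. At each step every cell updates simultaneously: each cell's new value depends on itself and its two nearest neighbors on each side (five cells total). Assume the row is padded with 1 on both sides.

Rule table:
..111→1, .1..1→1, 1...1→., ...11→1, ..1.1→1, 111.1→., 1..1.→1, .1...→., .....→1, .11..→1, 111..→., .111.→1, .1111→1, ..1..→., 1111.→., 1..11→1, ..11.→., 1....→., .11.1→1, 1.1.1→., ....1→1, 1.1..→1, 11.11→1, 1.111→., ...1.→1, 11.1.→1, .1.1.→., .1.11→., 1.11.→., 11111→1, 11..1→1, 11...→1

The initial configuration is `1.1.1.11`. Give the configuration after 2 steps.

.1.....1
11..1111

11..1111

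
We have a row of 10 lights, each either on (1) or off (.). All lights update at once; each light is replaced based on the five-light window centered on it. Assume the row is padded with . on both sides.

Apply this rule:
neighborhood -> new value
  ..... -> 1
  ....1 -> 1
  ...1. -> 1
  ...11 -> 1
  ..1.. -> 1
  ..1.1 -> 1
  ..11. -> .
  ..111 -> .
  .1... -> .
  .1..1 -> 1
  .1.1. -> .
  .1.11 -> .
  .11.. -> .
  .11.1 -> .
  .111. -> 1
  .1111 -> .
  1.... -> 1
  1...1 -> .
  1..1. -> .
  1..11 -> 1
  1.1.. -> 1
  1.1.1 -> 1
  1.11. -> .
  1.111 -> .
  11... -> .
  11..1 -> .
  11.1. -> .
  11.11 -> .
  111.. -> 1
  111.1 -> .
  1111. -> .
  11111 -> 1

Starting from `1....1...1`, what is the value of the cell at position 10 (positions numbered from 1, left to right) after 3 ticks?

1.1111..11
1....1.1..
1.1111.1.1
position 10 holds 1

1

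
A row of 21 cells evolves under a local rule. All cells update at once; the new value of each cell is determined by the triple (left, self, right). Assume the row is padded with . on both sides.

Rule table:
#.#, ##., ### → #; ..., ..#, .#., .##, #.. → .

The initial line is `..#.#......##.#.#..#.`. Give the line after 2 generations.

generation 1: ...#........##.#.....
generation 2: .............##......

.............##......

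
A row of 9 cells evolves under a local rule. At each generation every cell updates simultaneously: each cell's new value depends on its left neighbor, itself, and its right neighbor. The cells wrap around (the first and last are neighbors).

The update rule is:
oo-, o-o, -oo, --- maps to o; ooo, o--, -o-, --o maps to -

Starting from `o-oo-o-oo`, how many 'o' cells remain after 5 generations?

ooooo-oo-
o---ooooo
o-o-o----
-o-o--oo-
--o---oo-
count of o: 3

3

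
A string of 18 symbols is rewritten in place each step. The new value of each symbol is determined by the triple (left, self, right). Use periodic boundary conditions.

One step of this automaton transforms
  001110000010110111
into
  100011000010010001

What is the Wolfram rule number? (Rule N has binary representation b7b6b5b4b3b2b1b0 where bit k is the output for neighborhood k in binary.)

84

position 3: 111 → 0  (bit 7 = 0)
position 4: 110 → 1  (bit 6 = 1)
position 11: 101 → 0  (bit 5 = 0)
position 0: 100 → 1  (bit 4 = 1)
position 2: 011 → 0  (bit 3 = 0)
position 10: 010 → 1  (bit 2 = 1)
position 1: 001 → 0  (bit 1 = 0)
position 6: 000 → 0  (bit 0 = 0)
bits b7..b0 = 01010100 = 84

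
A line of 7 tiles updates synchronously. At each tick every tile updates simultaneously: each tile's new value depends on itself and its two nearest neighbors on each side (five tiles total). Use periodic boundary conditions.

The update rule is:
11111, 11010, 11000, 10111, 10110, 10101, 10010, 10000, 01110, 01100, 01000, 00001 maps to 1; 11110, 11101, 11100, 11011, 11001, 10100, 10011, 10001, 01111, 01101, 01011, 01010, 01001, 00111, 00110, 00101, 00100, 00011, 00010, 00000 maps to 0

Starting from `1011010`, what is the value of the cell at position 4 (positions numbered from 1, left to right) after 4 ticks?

1

1010110
1010101
0110101
0101101
position 4 holds 1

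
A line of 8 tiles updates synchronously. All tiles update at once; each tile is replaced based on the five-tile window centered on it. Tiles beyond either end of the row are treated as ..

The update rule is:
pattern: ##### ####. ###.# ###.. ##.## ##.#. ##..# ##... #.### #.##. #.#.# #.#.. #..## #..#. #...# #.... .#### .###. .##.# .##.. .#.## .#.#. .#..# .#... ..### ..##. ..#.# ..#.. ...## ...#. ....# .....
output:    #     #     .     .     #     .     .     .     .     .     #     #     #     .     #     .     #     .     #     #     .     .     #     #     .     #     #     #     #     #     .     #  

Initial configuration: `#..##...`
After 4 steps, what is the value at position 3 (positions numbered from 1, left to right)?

.

#####..#
.###...#
#....###
##..#...
position 3 holds .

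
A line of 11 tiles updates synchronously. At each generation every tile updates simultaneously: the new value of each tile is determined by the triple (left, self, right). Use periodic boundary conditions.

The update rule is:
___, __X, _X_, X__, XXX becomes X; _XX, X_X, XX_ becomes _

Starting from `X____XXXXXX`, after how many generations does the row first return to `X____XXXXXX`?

5

generation 1: _XXXX_XXXXX
generation 2: __XX___XXX_
generation 3: XX__XXX_X_X
generation 4: X_XX_X__X__
generation 5: X____XXXXXX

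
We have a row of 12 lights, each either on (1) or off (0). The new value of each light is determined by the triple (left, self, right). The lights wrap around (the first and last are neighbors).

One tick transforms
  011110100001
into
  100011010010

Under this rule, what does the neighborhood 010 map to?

0

At position 6 the neighborhood is 010; the next row has 0 there.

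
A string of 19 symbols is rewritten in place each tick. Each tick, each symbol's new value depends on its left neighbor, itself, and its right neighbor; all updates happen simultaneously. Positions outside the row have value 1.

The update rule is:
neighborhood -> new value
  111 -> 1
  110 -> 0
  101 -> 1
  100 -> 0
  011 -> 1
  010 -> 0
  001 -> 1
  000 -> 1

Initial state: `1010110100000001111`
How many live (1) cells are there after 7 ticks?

17

0101101001111111111
1011010011111111111
0110100111111111111
1101001111111111111
1010011111111111111
0100111111111111111
1001111111111111111
count of 1: 17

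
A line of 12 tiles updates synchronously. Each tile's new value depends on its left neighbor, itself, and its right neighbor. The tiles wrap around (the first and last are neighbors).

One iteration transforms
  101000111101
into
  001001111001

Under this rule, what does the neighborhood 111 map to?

At position 7 the neighborhood is 111; the next row has 1 there.

1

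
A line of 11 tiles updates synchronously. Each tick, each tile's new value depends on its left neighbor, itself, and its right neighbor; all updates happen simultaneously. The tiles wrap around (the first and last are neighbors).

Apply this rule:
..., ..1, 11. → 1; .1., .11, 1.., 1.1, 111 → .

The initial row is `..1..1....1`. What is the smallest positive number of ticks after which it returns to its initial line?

33

.1..1..111.
1..1..1..1.
..1..1..1..
11..1..1..1
.1.1..1..1.
1....1..1..
..111..1..1
.1..1.1..1.
1..1....1..
..1..111..1
.1..1..1.1.
1..1..1....
..1..1..111
.1..1..1..1
...1..1..1.
111..1..1..
..1.1..1..1
.1....1..1.
1..111..1..
..1..1.1..1
.1..1....1.
1..1..111..
..1..1..1.1
.1..1..1...
1..1..1..11
1.1..1..1..
....1..1..1
.111..1..1.
1..1.1..1..
..1....1..1
.1..111..1.
1..1..1.1..
..1..1....1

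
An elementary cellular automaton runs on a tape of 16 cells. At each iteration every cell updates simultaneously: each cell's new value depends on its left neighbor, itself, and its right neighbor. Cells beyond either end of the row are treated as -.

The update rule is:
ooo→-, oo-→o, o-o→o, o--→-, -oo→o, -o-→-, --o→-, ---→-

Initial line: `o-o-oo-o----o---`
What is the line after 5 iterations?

--oo------------

-o-oooo---------
--oo--o---------
--oo------------
--oo------------  (fixed point — unchanged through iteration 5)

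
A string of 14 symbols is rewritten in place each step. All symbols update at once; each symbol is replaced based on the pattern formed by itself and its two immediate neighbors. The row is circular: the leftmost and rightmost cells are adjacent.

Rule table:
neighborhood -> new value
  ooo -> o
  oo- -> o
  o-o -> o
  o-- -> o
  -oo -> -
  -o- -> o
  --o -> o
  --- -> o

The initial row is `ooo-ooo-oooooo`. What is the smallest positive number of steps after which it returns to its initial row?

oooo-ooo-ooooo
ooooo-ooo-oooo
oooooo-ooo-ooo
ooooooo-ooo-oo
oooooooo-ooo-o
ooooooooo-ooo-
-ooooooooo-ooo
o-ooooooooo-oo
oo-ooooooooo-o
ooo-ooooooooo-
-ooo-ooooooooo
o-ooo-oooooooo
oo-ooo-ooooooo
ooo-ooo-oooooo

14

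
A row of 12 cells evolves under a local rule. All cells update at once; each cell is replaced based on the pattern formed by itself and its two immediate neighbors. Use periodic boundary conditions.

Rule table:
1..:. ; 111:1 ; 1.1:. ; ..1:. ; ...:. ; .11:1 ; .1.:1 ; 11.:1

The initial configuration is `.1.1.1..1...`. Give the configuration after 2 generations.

generation 1: .1.1.1..1...  (fixed point — unchanged through generation 2)

.1.1.1..1...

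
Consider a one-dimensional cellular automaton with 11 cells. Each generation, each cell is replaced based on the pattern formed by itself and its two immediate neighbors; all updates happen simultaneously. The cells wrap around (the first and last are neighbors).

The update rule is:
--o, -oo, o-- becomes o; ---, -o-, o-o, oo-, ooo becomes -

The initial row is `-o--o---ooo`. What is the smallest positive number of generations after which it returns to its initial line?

--oo-o-oo--
-oo----o-o-
oo-o--o---o
----oo-o-oo
o--oo----o-
-ooo-o--o--
oo----oo-o-
o-o--oo----
---ooo-o--o
o-oo----oo-
--o-o--oo--
-o---ooo-o-
o-o-oo----o
----o-o--oo
o--o---ooo-
-oo-o-oo---
oo----o-o--
o-o--o---oo
---oo-o-oo-
--oo----o-o
ooo-o--o---
o----oo-o-o
-o--oo----o
--ooo-o--o-
-oo----oo-o
-o-o--oo---
o---ooo-o--
-o-oo----oo
---o-o--oo-
--o---ooo-o
oo-o-oo----
o----o-o--o
-o--o---ooo

33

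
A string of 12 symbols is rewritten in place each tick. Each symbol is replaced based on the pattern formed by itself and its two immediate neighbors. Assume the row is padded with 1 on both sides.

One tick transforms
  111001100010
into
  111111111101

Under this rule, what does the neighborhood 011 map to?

1

At position 5 the neighborhood is 011; the next row has 1 there.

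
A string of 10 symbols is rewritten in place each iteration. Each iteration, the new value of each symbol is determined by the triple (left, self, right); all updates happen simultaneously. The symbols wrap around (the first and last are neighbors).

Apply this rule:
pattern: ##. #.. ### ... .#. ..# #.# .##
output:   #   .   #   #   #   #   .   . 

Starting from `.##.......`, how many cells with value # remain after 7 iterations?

5

iteration 1: #.#.######
iteration 2: #.#..#####
iteration 3: #.#.#.####
iteration 4: #.#.#..###
iteration 5: #.#.#.#.##
iteration 6: #.#.#.#..#
iteration 7: #.#.#.#.#.
count of #: 5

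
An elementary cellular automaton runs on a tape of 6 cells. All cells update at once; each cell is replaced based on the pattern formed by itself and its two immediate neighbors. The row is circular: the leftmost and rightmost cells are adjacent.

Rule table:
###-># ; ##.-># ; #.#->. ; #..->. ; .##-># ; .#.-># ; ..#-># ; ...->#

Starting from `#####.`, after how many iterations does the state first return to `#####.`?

1

#####.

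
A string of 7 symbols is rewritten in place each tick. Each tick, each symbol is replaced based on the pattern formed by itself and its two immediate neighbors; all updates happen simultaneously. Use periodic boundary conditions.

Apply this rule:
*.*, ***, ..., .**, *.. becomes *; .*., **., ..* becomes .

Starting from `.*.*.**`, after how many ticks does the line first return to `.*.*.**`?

*.*.**.
.*.**.*
*.**.*.
.**.*.*
**.*.*.
*.*.*.*
.*.*.**

7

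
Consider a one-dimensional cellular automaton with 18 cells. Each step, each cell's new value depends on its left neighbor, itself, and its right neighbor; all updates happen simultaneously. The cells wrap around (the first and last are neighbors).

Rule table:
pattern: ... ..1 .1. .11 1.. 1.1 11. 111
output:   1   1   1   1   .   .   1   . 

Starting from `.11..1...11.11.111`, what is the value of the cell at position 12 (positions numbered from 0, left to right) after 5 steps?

step 1: .11.11.1111.11.1.1
step 2: .11.11.1..1.11.1.1
step 3: .11.11.1.11.11.1.1
step 4: .11.11.1.11.11.1.1  (fixed point — unchanged through step 5)
position 12 holds 1

1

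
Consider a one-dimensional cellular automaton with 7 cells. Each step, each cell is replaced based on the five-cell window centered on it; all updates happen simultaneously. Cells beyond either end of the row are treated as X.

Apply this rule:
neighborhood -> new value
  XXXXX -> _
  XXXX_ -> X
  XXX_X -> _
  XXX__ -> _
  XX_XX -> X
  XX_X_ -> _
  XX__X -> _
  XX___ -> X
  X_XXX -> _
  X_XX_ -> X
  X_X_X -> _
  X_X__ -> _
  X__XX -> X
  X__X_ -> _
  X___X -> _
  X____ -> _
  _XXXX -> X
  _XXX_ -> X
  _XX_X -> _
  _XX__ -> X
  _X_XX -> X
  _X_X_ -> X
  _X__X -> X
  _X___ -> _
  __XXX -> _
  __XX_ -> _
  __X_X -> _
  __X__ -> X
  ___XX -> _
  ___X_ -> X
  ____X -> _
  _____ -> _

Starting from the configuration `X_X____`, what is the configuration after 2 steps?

X______

step 1: _______
step 2: X______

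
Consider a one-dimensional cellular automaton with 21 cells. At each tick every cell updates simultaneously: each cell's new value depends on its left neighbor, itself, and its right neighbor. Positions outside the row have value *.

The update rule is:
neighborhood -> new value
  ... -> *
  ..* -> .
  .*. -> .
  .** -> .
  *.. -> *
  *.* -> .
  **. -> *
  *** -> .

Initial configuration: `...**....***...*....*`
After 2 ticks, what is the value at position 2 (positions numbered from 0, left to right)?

*

**..****...***..***..
.**....***...**...**.
position 2 holds *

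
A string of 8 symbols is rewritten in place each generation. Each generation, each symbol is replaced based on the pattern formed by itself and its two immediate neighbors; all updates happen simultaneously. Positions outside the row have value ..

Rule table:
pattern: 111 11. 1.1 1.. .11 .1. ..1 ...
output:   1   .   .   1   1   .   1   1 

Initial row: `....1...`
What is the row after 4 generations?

1..11...

generation 1: 1111.111
generation 2: 111..11.
generation 3: 11.111.1
generation 4: 1..11...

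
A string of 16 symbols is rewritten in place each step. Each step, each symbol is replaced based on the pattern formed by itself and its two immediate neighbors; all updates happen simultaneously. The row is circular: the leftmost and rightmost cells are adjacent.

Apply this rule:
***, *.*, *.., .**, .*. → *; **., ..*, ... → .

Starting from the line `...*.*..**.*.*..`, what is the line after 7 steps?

*********.***.**

step 1: ...****.*.*****.
step 2: ...***.*******.*
step 3: *..**.*******.**
step 4: .*.*.*******.***
step 5: ***********.***.
step 6: **********.***.*
step 7: *********.***.**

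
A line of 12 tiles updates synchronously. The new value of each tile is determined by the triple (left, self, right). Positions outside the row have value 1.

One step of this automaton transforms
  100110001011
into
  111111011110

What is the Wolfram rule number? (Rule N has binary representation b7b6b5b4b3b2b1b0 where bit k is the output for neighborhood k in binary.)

position 11: 111 → 0  (bit 7 = 0)
position 0: 110 → 1  (bit 6 = 1)
position 9: 101 → 1  (bit 5 = 1)
position 1: 100 → 1  (bit 4 = 1)
position 3: 011 → 1  (bit 3 = 1)
position 8: 010 → 1  (bit 2 = 1)
position 2: 001 → 1  (bit 1 = 1)
position 6: 000 → 0  (bit 0 = 0)
bits b7..b0 = 01111110 = 126

126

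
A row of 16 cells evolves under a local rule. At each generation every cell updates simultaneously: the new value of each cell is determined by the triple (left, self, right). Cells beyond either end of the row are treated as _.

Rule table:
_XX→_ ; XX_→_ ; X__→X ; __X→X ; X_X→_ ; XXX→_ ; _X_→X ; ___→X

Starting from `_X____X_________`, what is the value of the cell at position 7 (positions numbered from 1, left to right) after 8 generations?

_

generation 1: XXXXXXXXXXXXXXXX
generation 2: ________________
generation 3: XXXXXXXXXXXXXXXX  (repeats generation 1; period 2)
generation 8: ________________
position 7 holds _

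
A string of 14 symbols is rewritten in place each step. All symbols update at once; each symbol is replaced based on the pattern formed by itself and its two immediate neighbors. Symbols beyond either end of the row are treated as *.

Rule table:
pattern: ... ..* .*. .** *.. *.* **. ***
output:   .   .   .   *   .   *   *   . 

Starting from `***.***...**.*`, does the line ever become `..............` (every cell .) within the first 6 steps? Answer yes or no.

yes

..***.*...****
..*.**....*...
...***........
...*.*........
....*.........
..............
all cells are . at step 6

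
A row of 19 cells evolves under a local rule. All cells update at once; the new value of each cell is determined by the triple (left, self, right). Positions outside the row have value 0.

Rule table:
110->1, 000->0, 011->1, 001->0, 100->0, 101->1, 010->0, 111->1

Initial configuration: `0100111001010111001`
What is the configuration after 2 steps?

0000111000011111000

0000111000101111000
0000111000011111000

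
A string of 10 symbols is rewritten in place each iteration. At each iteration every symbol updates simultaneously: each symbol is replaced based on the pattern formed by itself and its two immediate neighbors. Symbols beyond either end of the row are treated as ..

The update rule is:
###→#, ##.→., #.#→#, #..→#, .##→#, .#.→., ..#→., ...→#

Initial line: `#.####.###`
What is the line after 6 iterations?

#.##.#.#.#

iteration 1: .####.###.
iteration 2: .###.###.#
iteration 3: .##.###.#.
iteration 4: .#.###.#.#
iteration 5: ..###.#.#.
iteration 6: #.##.#.#.#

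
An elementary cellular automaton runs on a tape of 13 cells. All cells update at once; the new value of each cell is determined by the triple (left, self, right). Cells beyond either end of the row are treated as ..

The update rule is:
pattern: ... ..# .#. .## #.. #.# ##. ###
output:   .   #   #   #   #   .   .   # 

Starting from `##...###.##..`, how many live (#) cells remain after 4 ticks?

10

#.#.###..#.#.
#.#.##.###.##
#.#.#..##..#.
#.#.####.####
count of #: 10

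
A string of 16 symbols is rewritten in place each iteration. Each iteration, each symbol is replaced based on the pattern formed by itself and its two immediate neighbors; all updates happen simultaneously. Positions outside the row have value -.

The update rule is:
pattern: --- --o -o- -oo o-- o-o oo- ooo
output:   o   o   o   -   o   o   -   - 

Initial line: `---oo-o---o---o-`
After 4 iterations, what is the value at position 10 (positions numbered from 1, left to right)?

iteration 1: ooo--ooooooooooo
iteration 2: ---oo-----------
iteration 3: ooo--ooooooooooo  (repeats iteration 1; period 2)
iteration 4: ---oo-----------
position 10 holds -

-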